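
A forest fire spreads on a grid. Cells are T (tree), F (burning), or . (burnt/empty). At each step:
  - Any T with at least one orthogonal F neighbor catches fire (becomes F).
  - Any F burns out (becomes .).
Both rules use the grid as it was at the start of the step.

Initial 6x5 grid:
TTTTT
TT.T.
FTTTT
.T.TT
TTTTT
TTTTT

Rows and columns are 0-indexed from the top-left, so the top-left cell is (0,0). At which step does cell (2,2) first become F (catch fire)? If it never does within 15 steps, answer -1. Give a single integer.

Step 1: cell (2,2)='T' (+2 fires, +1 burnt)
Step 2: cell (2,2)='F' (+4 fires, +2 burnt)
  -> target ignites at step 2
Step 3: cell (2,2)='.' (+3 fires, +4 burnt)
Step 4: cell (2,2)='.' (+7 fires, +3 burnt)
Step 5: cell (2,2)='.' (+5 fires, +7 burnt)
Step 6: cell (2,2)='.' (+3 fires, +5 burnt)
Step 7: cell (2,2)='.' (+1 fires, +3 burnt)
Step 8: cell (2,2)='.' (+0 fires, +1 burnt)
  fire out at step 8

2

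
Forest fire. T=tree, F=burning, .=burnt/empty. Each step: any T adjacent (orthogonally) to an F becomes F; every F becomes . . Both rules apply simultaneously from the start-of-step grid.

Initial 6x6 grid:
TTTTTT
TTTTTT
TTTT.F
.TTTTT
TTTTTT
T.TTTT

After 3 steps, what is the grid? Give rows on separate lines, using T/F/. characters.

Step 1: 2 trees catch fire, 1 burn out
  TTTTTT
  TTTTTF
  TTTT..
  .TTTTF
  TTTTTT
  T.TTTT
Step 2: 4 trees catch fire, 2 burn out
  TTTTTF
  TTTTF.
  TTTT..
  .TTTF.
  TTTTTF
  T.TTTT
Step 3: 5 trees catch fire, 4 burn out
  TTTTF.
  TTTF..
  TTTT..
  .TTF..
  TTTTF.
  T.TTTF

TTTTF.
TTTF..
TTTT..
.TTF..
TTTTF.
T.TTTF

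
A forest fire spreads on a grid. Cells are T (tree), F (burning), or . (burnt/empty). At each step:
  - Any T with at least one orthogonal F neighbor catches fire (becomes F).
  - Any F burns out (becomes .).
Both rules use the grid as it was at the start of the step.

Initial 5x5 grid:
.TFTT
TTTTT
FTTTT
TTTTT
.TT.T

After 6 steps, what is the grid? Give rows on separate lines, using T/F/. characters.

Step 1: 6 trees catch fire, 2 burn out
  .F.FT
  FTFTT
  .FTTT
  FTTTT
  .TT.T
Step 2: 5 trees catch fire, 6 burn out
  ....F
  .F.FT
  ..FTT
  .FTTT
  .TT.T
Step 3: 4 trees catch fire, 5 burn out
  .....
  ....F
  ...FT
  ..FTT
  .FT.T
Step 4: 3 trees catch fire, 4 burn out
  .....
  .....
  ....F
  ...FT
  ..F.T
Step 5: 1 trees catch fire, 3 burn out
  .....
  .....
  .....
  ....F
  ....T
Step 6: 1 trees catch fire, 1 burn out
  .....
  .....
  .....
  .....
  ....F

.....
.....
.....
.....
....F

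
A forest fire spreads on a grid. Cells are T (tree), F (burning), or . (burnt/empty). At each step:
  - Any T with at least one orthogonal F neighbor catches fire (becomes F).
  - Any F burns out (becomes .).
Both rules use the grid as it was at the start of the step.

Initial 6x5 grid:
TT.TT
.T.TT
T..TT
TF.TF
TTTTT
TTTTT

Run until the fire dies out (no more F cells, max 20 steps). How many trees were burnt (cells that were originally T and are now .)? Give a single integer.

Step 1: +5 fires, +2 burnt (F count now 5)
Step 2: +8 fires, +5 burnt (F count now 8)
Step 3: +5 fires, +8 burnt (F count now 5)
Step 4: +1 fires, +5 burnt (F count now 1)
Step 5: +0 fires, +1 burnt (F count now 0)
Fire out after step 5
Initially T: 22, now '.': 27
Total burnt (originally-T cells now '.'): 19

Answer: 19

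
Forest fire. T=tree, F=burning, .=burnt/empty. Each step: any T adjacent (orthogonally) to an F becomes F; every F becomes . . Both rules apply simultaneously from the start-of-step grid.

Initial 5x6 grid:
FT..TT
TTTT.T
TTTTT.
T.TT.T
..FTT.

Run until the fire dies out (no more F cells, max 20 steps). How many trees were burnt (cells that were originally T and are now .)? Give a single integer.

Step 1: +4 fires, +2 burnt (F count now 4)
Step 2: +5 fires, +4 burnt (F count now 5)
Step 3: +4 fires, +5 burnt (F count now 4)
Step 4: +2 fires, +4 burnt (F count now 2)
Step 5: +0 fires, +2 burnt (F count now 0)
Fire out after step 5
Initially T: 19, now '.': 26
Total burnt (originally-T cells now '.'): 15

Answer: 15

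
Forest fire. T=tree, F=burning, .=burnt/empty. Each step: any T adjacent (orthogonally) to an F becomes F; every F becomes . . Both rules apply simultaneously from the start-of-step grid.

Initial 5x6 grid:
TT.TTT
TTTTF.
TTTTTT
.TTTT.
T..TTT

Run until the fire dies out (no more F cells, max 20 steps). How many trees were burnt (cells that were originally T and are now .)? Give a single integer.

Step 1: +3 fires, +1 burnt (F count now 3)
Step 2: +6 fires, +3 burnt (F count now 6)
Step 3: +4 fires, +6 burnt (F count now 4)
Step 4: +6 fires, +4 burnt (F count now 6)
Step 5: +3 fires, +6 burnt (F count now 3)
Step 6: +0 fires, +3 burnt (F count now 0)
Fire out after step 6
Initially T: 23, now '.': 29
Total burnt (originally-T cells now '.'): 22

Answer: 22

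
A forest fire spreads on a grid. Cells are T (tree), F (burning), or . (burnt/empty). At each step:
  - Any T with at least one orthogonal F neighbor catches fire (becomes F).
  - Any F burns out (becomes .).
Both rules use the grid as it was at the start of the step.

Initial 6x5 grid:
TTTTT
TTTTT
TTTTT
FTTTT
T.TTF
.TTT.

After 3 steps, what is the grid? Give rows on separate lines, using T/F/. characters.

Step 1: 5 trees catch fire, 2 burn out
  TTTTT
  TTTTT
  FTTTT
  .FTTF
  F.TF.
  .TTT.
Step 2: 7 trees catch fire, 5 burn out
  TTTTT
  FTTTT
  .FTTF
  ..FF.
  ..F..
  .TTF.
Step 3: 6 trees catch fire, 7 burn out
  FTTTT
  .FTTF
  ..FF.
  .....
  .....
  .TF..

FTTTT
.FTTF
..FF.
.....
.....
.TF..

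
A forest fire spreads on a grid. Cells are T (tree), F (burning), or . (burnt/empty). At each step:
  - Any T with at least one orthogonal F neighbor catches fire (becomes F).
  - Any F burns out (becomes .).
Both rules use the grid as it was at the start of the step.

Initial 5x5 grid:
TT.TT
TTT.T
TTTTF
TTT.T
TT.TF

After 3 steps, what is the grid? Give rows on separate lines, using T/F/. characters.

Step 1: 4 trees catch fire, 2 burn out
  TT.TT
  TTT.F
  TTTF.
  TTT.F
  TT.F.
Step 2: 2 trees catch fire, 4 burn out
  TT.TF
  TTT..
  TTF..
  TTT..
  TT...
Step 3: 4 trees catch fire, 2 burn out
  TT.F.
  TTF..
  TF...
  TTF..
  TT...

TT.F.
TTF..
TF...
TTF..
TT...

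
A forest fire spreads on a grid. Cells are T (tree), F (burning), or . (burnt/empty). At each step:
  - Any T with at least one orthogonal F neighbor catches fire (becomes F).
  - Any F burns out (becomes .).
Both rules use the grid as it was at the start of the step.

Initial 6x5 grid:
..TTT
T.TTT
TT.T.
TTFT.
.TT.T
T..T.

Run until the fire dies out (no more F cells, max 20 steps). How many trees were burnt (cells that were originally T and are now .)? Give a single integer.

Answer: 15

Derivation:
Step 1: +3 fires, +1 burnt (F count now 3)
Step 2: +4 fires, +3 burnt (F count now 4)
Step 3: +2 fires, +4 burnt (F count now 2)
Step 4: +4 fires, +2 burnt (F count now 4)
Step 5: +2 fires, +4 burnt (F count now 2)
Step 6: +0 fires, +2 burnt (F count now 0)
Fire out after step 6
Initially T: 18, now '.': 27
Total burnt (originally-T cells now '.'): 15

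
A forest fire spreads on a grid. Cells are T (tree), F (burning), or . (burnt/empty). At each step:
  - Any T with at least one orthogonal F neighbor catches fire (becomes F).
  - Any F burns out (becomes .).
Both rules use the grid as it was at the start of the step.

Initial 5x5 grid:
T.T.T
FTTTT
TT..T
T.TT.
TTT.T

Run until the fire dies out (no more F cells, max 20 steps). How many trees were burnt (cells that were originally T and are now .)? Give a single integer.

Step 1: +3 fires, +1 burnt (F count now 3)
Step 2: +3 fires, +3 burnt (F count now 3)
Step 3: +3 fires, +3 burnt (F count now 3)
Step 4: +2 fires, +3 burnt (F count now 2)
Step 5: +3 fires, +2 burnt (F count now 3)
Step 6: +1 fires, +3 burnt (F count now 1)
Step 7: +1 fires, +1 burnt (F count now 1)
Step 8: +0 fires, +1 burnt (F count now 0)
Fire out after step 8
Initially T: 17, now '.': 24
Total burnt (originally-T cells now '.'): 16

Answer: 16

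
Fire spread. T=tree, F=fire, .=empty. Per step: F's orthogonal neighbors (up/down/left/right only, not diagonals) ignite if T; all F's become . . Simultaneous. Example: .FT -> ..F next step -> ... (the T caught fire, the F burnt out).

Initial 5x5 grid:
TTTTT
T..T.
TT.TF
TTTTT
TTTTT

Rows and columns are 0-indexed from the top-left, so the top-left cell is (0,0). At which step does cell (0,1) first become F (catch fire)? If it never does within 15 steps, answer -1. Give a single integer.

Step 1: cell (0,1)='T' (+2 fires, +1 burnt)
Step 2: cell (0,1)='T' (+3 fires, +2 burnt)
Step 3: cell (0,1)='T' (+3 fires, +3 burnt)
Step 4: cell (0,1)='T' (+4 fires, +3 burnt)
Step 5: cell (0,1)='F' (+4 fires, +4 burnt)
  -> target ignites at step 5
Step 6: cell (0,1)='.' (+3 fires, +4 burnt)
Step 7: cell (0,1)='.' (+1 fires, +3 burnt)
Step 8: cell (0,1)='.' (+0 fires, +1 burnt)
  fire out at step 8

5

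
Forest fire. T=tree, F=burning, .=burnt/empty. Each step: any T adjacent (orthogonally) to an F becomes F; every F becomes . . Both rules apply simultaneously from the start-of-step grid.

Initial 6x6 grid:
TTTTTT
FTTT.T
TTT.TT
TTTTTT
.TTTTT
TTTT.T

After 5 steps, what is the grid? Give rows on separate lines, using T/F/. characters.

Step 1: 3 trees catch fire, 1 burn out
  FTTTTT
  .FTT.T
  FTT.TT
  TTTTTT
  .TTTTT
  TTTT.T
Step 2: 4 trees catch fire, 3 burn out
  .FTTTT
  ..FT.T
  .FT.TT
  FTTTTT
  .TTTTT
  TTTT.T
Step 3: 4 trees catch fire, 4 burn out
  ..FTTT
  ...F.T
  ..F.TT
  .FTTTT
  .TTTTT
  TTTT.T
Step 4: 3 trees catch fire, 4 burn out
  ...FTT
  .....T
  ....TT
  ..FTTT
  .FTTTT
  TTTT.T
Step 5: 4 trees catch fire, 3 burn out
  ....FT
  .....T
  ....TT
  ...FTT
  ..FTTT
  TFTT.T

....FT
.....T
....TT
...FTT
..FTTT
TFTT.T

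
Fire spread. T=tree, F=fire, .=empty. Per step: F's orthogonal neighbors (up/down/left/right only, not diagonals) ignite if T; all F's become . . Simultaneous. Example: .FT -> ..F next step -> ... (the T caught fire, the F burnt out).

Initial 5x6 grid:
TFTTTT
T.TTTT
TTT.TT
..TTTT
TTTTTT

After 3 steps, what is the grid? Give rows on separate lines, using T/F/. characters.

Step 1: 2 trees catch fire, 1 burn out
  F.FTTT
  T.TTTT
  TTT.TT
  ..TTTT
  TTTTTT
Step 2: 3 trees catch fire, 2 burn out
  ...FTT
  F.FTTT
  TTT.TT
  ..TTTT
  TTTTTT
Step 3: 4 trees catch fire, 3 burn out
  ....FT
  ...FTT
  FTF.TT
  ..TTTT
  TTTTTT

....FT
...FTT
FTF.TT
..TTTT
TTTTTT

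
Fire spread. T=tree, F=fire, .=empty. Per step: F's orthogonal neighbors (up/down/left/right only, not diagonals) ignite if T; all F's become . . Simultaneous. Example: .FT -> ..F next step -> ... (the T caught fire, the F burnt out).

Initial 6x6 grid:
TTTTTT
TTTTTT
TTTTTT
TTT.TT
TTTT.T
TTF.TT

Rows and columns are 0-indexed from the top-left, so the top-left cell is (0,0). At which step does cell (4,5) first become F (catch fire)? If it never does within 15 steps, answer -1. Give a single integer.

Step 1: cell (4,5)='T' (+2 fires, +1 burnt)
Step 2: cell (4,5)='T' (+4 fires, +2 burnt)
Step 3: cell (4,5)='T' (+3 fires, +4 burnt)
Step 4: cell (4,5)='T' (+4 fires, +3 burnt)
Step 5: cell (4,5)='T' (+5 fires, +4 burnt)
Step 6: cell (4,5)='T' (+6 fires, +5 burnt)
Step 7: cell (4,5)='T' (+4 fires, +6 burnt)
Step 8: cell (4,5)='F' (+2 fires, +4 burnt)
  -> target ignites at step 8
Step 9: cell (4,5)='.' (+1 fires, +2 burnt)
Step 10: cell (4,5)='.' (+1 fires, +1 burnt)
Step 11: cell (4,5)='.' (+0 fires, +1 burnt)
  fire out at step 11

8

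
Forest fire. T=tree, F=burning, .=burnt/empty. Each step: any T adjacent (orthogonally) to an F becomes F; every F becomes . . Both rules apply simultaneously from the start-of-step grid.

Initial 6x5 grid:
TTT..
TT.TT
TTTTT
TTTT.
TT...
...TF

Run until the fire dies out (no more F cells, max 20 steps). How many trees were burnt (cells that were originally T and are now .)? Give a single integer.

Step 1: +1 fires, +1 burnt (F count now 1)
Step 2: +0 fires, +1 burnt (F count now 0)
Fire out after step 2
Initially T: 19, now '.': 12
Total burnt (originally-T cells now '.'): 1

Answer: 1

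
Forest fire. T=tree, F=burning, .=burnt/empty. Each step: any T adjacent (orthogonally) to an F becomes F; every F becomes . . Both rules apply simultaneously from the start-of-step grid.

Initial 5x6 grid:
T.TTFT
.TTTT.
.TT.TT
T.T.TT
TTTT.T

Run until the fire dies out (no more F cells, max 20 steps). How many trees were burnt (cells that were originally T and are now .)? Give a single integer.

Answer: 20

Derivation:
Step 1: +3 fires, +1 burnt (F count now 3)
Step 2: +3 fires, +3 burnt (F count now 3)
Step 3: +3 fires, +3 burnt (F count now 3)
Step 4: +3 fires, +3 burnt (F count now 3)
Step 5: +3 fires, +3 burnt (F count now 3)
Step 6: +1 fires, +3 burnt (F count now 1)
Step 7: +2 fires, +1 burnt (F count now 2)
Step 8: +1 fires, +2 burnt (F count now 1)
Step 9: +1 fires, +1 burnt (F count now 1)
Step 10: +0 fires, +1 burnt (F count now 0)
Fire out after step 10
Initially T: 21, now '.': 29
Total burnt (originally-T cells now '.'): 20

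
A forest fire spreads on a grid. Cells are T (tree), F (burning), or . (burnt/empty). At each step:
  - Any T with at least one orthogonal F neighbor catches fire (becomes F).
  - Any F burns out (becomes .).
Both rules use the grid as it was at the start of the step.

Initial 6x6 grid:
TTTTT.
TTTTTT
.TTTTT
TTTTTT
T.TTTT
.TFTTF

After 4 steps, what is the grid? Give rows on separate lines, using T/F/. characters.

Step 1: 5 trees catch fire, 2 burn out
  TTTTT.
  TTTTTT
  .TTTTT
  TTTTTT
  T.FTTF
  .F.FF.
Step 2: 4 trees catch fire, 5 burn out
  TTTTT.
  TTTTTT
  .TTTTT
  TTFTTF
  T..FF.
  ......
Step 3: 5 trees catch fire, 4 burn out
  TTTTT.
  TTTTTT
  .TFTTF
  TF.FF.
  T.....
  ......
Step 4: 6 trees catch fire, 5 burn out
  TTTTT.
  TTFTTF
  .F.FF.
  F.....
  T.....
  ......

TTTTT.
TTFTTF
.F.FF.
F.....
T.....
......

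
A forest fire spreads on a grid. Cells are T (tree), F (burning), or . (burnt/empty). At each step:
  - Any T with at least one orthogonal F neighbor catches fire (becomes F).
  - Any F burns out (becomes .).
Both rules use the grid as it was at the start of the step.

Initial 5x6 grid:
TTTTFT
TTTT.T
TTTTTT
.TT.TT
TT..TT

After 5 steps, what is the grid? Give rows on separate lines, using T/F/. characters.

Step 1: 2 trees catch fire, 1 burn out
  TTTF.F
  TTTT.T
  TTTTTT
  .TT.TT
  TT..TT
Step 2: 3 trees catch fire, 2 burn out
  TTF...
  TTTF.F
  TTTTTT
  .TT.TT
  TT..TT
Step 3: 4 trees catch fire, 3 burn out
  TF....
  TTF...
  TTTFTF
  .TT.TT
  TT..TT
Step 4: 5 trees catch fire, 4 burn out
  F.....
  TF....
  TTF.F.
  .TT.TF
  TT..TT
Step 5: 5 trees catch fire, 5 burn out
  ......
  F.....
  TF....
  .TF.F.
  TT..TF

......
F.....
TF....
.TF.F.
TT..TF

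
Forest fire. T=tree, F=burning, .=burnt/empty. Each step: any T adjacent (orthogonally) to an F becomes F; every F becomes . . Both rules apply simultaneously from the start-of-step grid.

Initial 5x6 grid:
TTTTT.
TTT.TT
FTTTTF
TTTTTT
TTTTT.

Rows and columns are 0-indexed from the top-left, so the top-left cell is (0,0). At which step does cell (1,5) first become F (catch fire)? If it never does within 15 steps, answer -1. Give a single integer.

Step 1: cell (1,5)='F' (+6 fires, +2 burnt)
  -> target ignites at step 1
Step 2: cell (1,5)='.' (+8 fires, +6 burnt)
Step 3: cell (1,5)='.' (+7 fires, +8 burnt)
Step 4: cell (1,5)='.' (+4 fires, +7 burnt)
Step 5: cell (1,5)='.' (+0 fires, +4 burnt)
  fire out at step 5

1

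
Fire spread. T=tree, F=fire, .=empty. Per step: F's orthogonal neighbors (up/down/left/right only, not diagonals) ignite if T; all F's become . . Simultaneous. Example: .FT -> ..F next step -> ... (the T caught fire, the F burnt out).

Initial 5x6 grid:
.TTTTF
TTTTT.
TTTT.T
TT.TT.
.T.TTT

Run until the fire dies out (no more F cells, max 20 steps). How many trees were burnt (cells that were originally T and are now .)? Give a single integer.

Answer: 21

Derivation:
Step 1: +1 fires, +1 burnt (F count now 1)
Step 2: +2 fires, +1 burnt (F count now 2)
Step 3: +2 fires, +2 burnt (F count now 2)
Step 4: +3 fires, +2 burnt (F count now 3)
Step 5: +3 fires, +3 burnt (F count now 3)
Step 6: +4 fires, +3 burnt (F count now 4)
Step 7: +3 fires, +4 burnt (F count now 3)
Step 8: +3 fires, +3 burnt (F count now 3)
Step 9: +0 fires, +3 burnt (F count now 0)
Fire out after step 9
Initially T: 22, now '.': 29
Total burnt (originally-T cells now '.'): 21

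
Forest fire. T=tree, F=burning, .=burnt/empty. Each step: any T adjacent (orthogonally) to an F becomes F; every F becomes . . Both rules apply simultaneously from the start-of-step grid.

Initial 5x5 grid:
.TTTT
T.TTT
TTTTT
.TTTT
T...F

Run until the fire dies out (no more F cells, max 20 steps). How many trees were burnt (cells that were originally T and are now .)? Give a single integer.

Answer: 17

Derivation:
Step 1: +1 fires, +1 burnt (F count now 1)
Step 2: +2 fires, +1 burnt (F count now 2)
Step 3: +3 fires, +2 burnt (F count now 3)
Step 4: +4 fires, +3 burnt (F count now 4)
Step 5: +3 fires, +4 burnt (F count now 3)
Step 6: +2 fires, +3 burnt (F count now 2)
Step 7: +2 fires, +2 burnt (F count now 2)
Step 8: +0 fires, +2 burnt (F count now 0)
Fire out after step 8
Initially T: 18, now '.': 24
Total burnt (originally-T cells now '.'): 17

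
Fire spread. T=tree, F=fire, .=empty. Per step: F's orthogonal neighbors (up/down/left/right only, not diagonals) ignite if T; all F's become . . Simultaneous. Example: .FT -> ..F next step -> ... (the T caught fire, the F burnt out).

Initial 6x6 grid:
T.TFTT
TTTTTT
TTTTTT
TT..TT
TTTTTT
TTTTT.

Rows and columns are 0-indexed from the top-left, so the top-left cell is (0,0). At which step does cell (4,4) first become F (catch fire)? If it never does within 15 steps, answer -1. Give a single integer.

Step 1: cell (4,4)='T' (+3 fires, +1 burnt)
Step 2: cell (4,4)='T' (+4 fires, +3 burnt)
Step 3: cell (4,4)='T' (+4 fires, +4 burnt)
Step 4: cell (4,4)='T' (+4 fires, +4 burnt)
Step 5: cell (4,4)='F' (+5 fires, +4 burnt)
  -> target ignites at step 5
Step 6: cell (4,4)='.' (+5 fires, +5 burnt)
Step 7: cell (4,4)='.' (+4 fires, +5 burnt)
Step 8: cell (4,4)='.' (+2 fires, +4 burnt)
Step 9: cell (4,4)='.' (+0 fires, +2 burnt)
  fire out at step 9

5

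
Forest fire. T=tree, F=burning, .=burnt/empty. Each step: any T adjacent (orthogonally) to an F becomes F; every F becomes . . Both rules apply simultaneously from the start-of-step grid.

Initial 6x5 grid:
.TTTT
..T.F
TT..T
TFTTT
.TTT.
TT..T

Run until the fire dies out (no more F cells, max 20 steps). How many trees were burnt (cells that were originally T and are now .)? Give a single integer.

Step 1: +6 fires, +2 burnt (F count now 6)
Step 2: +6 fires, +6 burnt (F count now 6)
Step 3: +3 fires, +6 burnt (F count now 3)
Step 4: +2 fires, +3 burnt (F count now 2)
Step 5: +0 fires, +2 burnt (F count now 0)
Fire out after step 5
Initially T: 18, now '.': 29
Total burnt (originally-T cells now '.'): 17

Answer: 17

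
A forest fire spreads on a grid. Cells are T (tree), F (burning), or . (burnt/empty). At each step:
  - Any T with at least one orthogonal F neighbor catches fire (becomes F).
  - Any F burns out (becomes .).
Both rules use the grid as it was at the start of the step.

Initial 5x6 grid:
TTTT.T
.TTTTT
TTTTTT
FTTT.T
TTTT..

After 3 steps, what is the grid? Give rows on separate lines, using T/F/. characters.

Step 1: 3 trees catch fire, 1 burn out
  TTTT.T
  .TTTTT
  FTTTTT
  .FTT.T
  FTTT..
Step 2: 3 trees catch fire, 3 burn out
  TTTT.T
  .TTTTT
  .FTTTT
  ..FT.T
  .FTT..
Step 3: 4 trees catch fire, 3 burn out
  TTTT.T
  .FTTTT
  ..FTTT
  ...F.T
  ..FT..

TTTT.T
.FTTTT
..FTTT
...F.T
..FT..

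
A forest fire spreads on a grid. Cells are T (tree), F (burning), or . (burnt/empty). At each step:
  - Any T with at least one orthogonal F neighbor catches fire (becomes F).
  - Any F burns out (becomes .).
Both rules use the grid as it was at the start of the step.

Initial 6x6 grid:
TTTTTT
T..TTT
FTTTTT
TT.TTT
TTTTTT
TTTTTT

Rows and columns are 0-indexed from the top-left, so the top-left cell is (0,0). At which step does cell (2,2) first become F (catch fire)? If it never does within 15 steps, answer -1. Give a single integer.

Step 1: cell (2,2)='T' (+3 fires, +1 burnt)
Step 2: cell (2,2)='F' (+4 fires, +3 burnt)
  -> target ignites at step 2
Step 3: cell (2,2)='.' (+4 fires, +4 burnt)
Step 4: cell (2,2)='.' (+6 fires, +4 burnt)
Step 5: cell (2,2)='.' (+6 fires, +6 burnt)
Step 6: cell (2,2)='.' (+5 fires, +6 burnt)
Step 7: cell (2,2)='.' (+3 fires, +5 burnt)
Step 8: cell (2,2)='.' (+1 fires, +3 burnt)
Step 9: cell (2,2)='.' (+0 fires, +1 burnt)
  fire out at step 9

2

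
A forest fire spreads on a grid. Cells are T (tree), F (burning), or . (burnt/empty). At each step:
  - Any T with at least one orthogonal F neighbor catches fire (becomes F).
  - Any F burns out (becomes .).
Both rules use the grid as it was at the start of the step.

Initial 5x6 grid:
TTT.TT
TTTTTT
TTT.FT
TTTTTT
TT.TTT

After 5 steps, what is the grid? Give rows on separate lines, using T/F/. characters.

Step 1: 3 trees catch fire, 1 burn out
  TTT.TT
  TTTTFT
  TTT..F
  TTTTFT
  TT.TTT
Step 2: 6 trees catch fire, 3 burn out
  TTT.FT
  TTTF.F
  TTT...
  TTTF.F
  TT.TFT
Step 3: 5 trees catch fire, 6 burn out
  TTT..F
  TTF...
  TTT...
  TTF...
  TT.F.F
Step 4: 4 trees catch fire, 5 burn out
  TTF...
  TF....
  TTF...
  TF....
  TT....
Step 5: 5 trees catch fire, 4 burn out
  TF....
  F.....
  TF....
  F.....
  TF....

TF....
F.....
TF....
F.....
TF....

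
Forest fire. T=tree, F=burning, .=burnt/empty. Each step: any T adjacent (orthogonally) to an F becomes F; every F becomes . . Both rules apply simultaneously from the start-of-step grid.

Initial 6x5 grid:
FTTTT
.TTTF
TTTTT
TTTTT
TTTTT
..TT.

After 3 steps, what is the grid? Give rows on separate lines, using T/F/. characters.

Step 1: 4 trees catch fire, 2 burn out
  .FTTF
  .TTF.
  TTTTF
  TTTTT
  TTTTT
  ..TT.
Step 2: 6 trees catch fire, 4 burn out
  ..FF.
  .FF..
  TTTF.
  TTTTF
  TTTTT
  ..TT.
Step 3: 4 trees catch fire, 6 burn out
  .....
  .....
  TFF..
  TTTF.
  TTTTF
  ..TT.

.....
.....
TFF..
TTTF.
TTTTF
..TT.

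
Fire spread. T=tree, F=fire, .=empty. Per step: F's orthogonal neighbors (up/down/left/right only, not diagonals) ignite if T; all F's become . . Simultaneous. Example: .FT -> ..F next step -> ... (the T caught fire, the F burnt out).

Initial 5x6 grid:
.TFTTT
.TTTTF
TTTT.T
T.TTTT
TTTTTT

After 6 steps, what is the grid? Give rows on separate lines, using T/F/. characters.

Step 1: 6 trees catch fire, 2 burn out
  .F.FTF
  .TFTF.
  TTTT.F
  T.TTTT
  TTTTTT
Step 2: 5 trees catch fire, 6 burn out
  ....F.
  .F.F..
  TTFT..
  T.TTTF
  TTTTTT
Step 3: 5 trees catch fire, 5 burn out
  ......
  ......
  TF.F..
  T.FTF.
  TTTTTF
Step 4: 4 trees catch fire, 5 burn out
  ......
  ......
  F.....
  T..F..
  TTFTF.
Step 5: 3 trees catch fire, 4 burn out
  ......
  ......
  ......
  F.....
  TF.F..
Step 6: 1 trees catch fire, 3 burn out
  ......
  ......
  ......
  ......
  F.....

......
......
......
......
F.....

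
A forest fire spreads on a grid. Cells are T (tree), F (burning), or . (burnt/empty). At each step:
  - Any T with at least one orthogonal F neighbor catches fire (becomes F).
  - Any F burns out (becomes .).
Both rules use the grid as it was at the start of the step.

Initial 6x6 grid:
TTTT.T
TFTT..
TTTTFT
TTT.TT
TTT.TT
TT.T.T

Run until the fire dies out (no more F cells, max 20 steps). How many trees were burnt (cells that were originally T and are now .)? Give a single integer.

Step 1: +7 fires, +2 burnt (F count now 7)
Step 2: +8 fires, +7 burnt (F count now 8)
Step 3: +5 fires, +8 burnt (F count now 5)
Step 4: +4 fires, +5 burnt (F count now 4)
Step 5: +1 fires, +4 burnt (F count now 1)
Step 6: +0 fires, +1 burnt (F count now 0)
Fire out after step 6
Initially T: 27, now '.': 34
Total burnt (originally-T cells now '.'): 25

Answer: 25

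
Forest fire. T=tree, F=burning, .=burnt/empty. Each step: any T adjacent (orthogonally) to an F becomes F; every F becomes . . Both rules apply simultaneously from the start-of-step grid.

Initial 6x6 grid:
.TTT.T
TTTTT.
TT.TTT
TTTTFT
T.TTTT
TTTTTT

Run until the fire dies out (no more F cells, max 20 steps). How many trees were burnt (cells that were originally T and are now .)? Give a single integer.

Answer: 29

Derivation:
Step 1: +4 fires, +1 burnt (F count now 4)
Step 2: +7 fires, +4 burnt (F count now 7)
Step 3: +5 fires, +7 burnt (F count now 5)
Step 4: +5 fires, +5 burnt (F count now 5)
Step 5: +5 fires, +5 burnt (F count now 5)
Step 6: +3 fires, +5 burnt (F count now 3)
Step 7: +0 fires, +3 burnt (F count now 0)
Fire out after step 7
Initially T: 30, now '.': 35
Total burnt (originally-T cells now '.'): 29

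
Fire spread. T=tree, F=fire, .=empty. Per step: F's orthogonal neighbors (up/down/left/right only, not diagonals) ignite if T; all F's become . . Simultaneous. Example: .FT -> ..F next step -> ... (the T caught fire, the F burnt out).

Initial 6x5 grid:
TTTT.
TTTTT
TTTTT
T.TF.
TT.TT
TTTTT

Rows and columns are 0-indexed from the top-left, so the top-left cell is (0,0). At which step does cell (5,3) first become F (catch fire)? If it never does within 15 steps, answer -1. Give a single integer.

Step 1: cell (5,3)='T' (+3 fires, +1 burnt)
Step 2: cell (5,3)='F' (+5 fires, +3 burnt)
  -> target ignites at step 2
Step 3: cell (5,3)='.' (+6 fires, +5 burnt)
Step 4: cell (5,3)='.' (+4 fires, +6 burnt)
Step 5: cell (5,3)='.' (+5 fires, +4 burnt)
Step 6: cell (5,3)='.' (+2 fires, +5 burnt)
Step 7: cell (5,3)='.' (+0 fires, +2 burnt)
  fire out at step 7

2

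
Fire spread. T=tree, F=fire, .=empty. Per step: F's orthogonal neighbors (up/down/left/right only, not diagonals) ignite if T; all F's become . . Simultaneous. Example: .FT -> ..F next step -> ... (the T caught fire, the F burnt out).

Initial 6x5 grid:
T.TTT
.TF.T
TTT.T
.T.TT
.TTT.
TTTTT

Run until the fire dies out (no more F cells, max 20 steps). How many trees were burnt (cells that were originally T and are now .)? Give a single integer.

Answer: 20

Derivation:
Step 1: +3 fires, +1 burnt (F count now 3)
Step 2: +2 fires, +3 burnt (F count now 2)
Step 3: +3 fires, +2 burnt (F count now 3)
Step 4: +2 fires, +3 burnt (F count now 2)
Step 5: +3 fires, +2 burnt (F count now 3)
Step 6: +4 fires, +3 burnt (F count now 4)
Step 7: +2 fires, +4 burnt (F count now 2)
Step 8: +1 fires, +2 burnt (F count now 1)
Step 9: +0 fires, +1 burnt (F count now 0)
Fire out after step 9
Initially T: 21, now '.': 29
Total burnt (originally-T cells now '.'): 20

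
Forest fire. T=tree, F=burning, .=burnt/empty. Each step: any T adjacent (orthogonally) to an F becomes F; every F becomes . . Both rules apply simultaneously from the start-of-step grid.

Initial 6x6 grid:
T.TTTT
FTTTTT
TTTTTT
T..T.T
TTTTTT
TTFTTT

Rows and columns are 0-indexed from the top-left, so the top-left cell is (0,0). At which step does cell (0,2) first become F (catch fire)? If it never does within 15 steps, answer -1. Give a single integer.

Step 1: cell (0,2)='T' (+6 fires, +2 burnt)
Step 2: cell (0,2)='T' (+7 fires, +6 burnt)
Step 3: cell (0,2)='F' (+7 fires, +7 burnt)
  -> target ignites at step 3
Step 4: cell (0,2)='.' (+4 fires, +7 burnt)
Step 5: cell (0,2)='.' (+4 fires, +4 burnt)
Step 6: cell (0,2)='.' (+2 fires, +4 burnt)
Step 7: cell (0,2)='.' (+0 fires, +2 burnt)
  fire out at step 7

3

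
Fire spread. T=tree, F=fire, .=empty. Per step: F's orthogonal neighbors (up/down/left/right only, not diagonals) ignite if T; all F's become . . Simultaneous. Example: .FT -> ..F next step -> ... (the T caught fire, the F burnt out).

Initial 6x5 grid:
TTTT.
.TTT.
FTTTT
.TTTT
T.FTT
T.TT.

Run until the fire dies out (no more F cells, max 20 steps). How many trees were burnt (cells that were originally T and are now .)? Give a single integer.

Answer: 19

Derivation:
Step 1: +4 fires, +2 burnt (F count now 4)
Step 2: +6 fires, +4 burnt (F count now 6)
Step 3: +4 fires, +6 burnt (F count now 4)
Step 4: +4 fires, +4 burnt (F count now 4)
Step 5: +1 fires, +4 burnt (F count now 1)
Step 6: +0 fires, +1 burnt (F count now 0)
Fire out after step 6
Initially T: 21, now '.': 28
Total burnt (originally-T cells now '.'): 19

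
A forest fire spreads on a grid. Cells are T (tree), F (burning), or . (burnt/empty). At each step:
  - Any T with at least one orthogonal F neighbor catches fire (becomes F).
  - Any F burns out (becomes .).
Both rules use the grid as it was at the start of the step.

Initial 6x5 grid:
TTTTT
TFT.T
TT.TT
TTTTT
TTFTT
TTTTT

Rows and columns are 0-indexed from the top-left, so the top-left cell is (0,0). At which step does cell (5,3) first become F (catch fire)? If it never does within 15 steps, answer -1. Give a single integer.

Step 1: cell (5,3)='T' (+8 fires, +2 burnt)
Step 2: cell (5,3)='F' (+9 fires, +8 burnt)
  -> target ignites at step 2
Step 3: cell (5,3)='.' (+6 fires, +9 burnt)
Step 4: cell (5,3)='.' (+2 fires, +6 burnt)
Step 5: cell (5,3)='.' (+1 fires, +2 burnt)
Step 6: cell (5,3)='.' (+0 fires, +1 burnt)
  fire out at step 6

2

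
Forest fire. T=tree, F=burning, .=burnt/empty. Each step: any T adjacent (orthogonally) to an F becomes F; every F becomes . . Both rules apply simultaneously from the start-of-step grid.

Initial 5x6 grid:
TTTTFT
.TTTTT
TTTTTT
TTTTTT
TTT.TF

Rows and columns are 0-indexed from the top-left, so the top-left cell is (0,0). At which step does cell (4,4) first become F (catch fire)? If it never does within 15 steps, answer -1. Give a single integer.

Step 1: cell (4,4)='F' (+5 fires, +2 burnt)
  -> target ignites at step 1
Step 2: cell (4,4)='.' (+6 fires, +5 burnt)
Step 3: cell (4,4)='.' (+4 fires, +6 burnt)
Step 4: cell (4,4)='.' (+4 fires, +4 burnt)
Step 5: cell (4,4)='.' (+3 fires, +4 burnt)
Step 6: cell (4,4)='.' (+3 fires, +3 burnt)
Step 7: cell (4,4)='.' (+1 fires, +3 burnt)
Step 8: cell (4,4)='.' (+0 fires, +1 burnt)
  fire out at step 8

1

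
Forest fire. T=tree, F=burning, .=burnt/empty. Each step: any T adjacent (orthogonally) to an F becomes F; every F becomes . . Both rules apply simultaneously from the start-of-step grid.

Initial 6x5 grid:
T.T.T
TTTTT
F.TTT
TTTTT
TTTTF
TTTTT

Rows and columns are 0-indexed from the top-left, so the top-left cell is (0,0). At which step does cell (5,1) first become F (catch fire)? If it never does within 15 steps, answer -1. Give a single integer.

Step 1: cell (5,1)='T' (+5 fires, +2 burnt)
Step 2: cell (5,1)='T' (+8 fires, +5 burnt)
Step 3: cell (5,1)='T' (+7 fires, +8 burnt)
Step 4: cell (5,1)='F' (+5 fires, +7 burnt)
  -> target ignites at step 4
Step 5: cell (5,1)='.' (+0 fires, +5 burnt)
  fire out at step 5

4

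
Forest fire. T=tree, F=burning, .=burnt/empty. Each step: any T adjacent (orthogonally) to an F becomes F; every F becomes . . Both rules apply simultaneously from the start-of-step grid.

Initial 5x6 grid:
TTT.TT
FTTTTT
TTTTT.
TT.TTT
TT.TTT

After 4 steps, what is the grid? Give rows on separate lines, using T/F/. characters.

Step 1: 3 trees catch fire, 1 burn out
  FTT.TT
  .FTTTT
  FTTTT.
  TT.TTT
  TT.TTT
Step 2: 4 trees catch fire, 3 burn out
  .FT.TT
  ..FTTT
  .FTTT.
  FT.TTT
  TT.TTT
Step 3: 5 trees catch fire, 4 burn out
  ..F.TT
  ...FTT
  ..FTT.
  .F.TTT
  FT.TTT
Step 4: 3 trees catch fire, 5 burn out
  ....TT
  ....FT
  ...FT.
  ...TTT
  .F.TTT

....TT
....FT
...FT.
...TTT
.F.TTT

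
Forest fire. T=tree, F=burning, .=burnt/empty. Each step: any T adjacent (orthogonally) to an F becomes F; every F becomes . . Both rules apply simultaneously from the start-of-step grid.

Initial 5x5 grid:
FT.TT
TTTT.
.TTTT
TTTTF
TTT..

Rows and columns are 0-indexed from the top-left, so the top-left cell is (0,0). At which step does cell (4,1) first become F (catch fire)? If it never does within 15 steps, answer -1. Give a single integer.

Step 1: cell (4,1)='T' (+4 fires, +2 burnt)
Step 2: cell (4,1)='T' (+3 fires, +4 burnt)
Step 3: cell (4,1)='T' (+6 fires, +3 burnt)
Step 4: cell (4,1)='F' (+3 fires, +6 burnt)
  -> target ignites at step 4
Step 5: cell (4,1)='.' (+2 fires, +3 burnt)
Step 6: cell (4,1)='.' (+0 fires, +2 burnt)
  fire out at step 6

4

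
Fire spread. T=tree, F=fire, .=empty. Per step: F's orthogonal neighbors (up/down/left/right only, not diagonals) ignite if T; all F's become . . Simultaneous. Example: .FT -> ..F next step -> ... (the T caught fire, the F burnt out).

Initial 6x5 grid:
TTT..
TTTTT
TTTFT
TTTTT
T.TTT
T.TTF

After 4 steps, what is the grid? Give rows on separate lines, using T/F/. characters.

Step 1: 6 trees catch fire, 2 burn out
  TTT..
  TTTFT
  TTF.F
  TTTFT
  T.TTF
  T.TF.
Step 2: 7 trees catch fire, 6 burn out
  TTT..
  TTF.F
  TF...
  TTF.F
  T.TF.
  T.F..
Step 3: 5 trees catch fire, 7 burn out
  TTF..
  TF...
  F....
  TF...
  T.F..
  T....
Step 4: 3 trees catch fire, 5 burn out
  TF...
  F....
  .....
  F....
  T....
  T....

TF...
F....
.....
F....
T....
T....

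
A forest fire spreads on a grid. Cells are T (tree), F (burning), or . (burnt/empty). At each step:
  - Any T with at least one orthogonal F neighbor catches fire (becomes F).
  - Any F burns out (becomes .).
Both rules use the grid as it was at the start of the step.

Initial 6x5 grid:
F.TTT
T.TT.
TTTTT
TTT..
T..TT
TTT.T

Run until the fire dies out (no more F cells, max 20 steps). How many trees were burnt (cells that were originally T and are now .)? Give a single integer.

Step 1: +1 fires, +1 burnt (F count now 1)
Step 2: +1 fires, +1 burnt (F count now 1)
Step 3: +2 fires, +1 burnt (F count now 2)
Step 4: +3 fires, +2 burnt (F count now 3)
Step 5: +4 fires, +3 burnt (F count now 4)
Step 6: +4 fires, +4 burnt (F count now 4)
Step 7: +2 fires, +4 burnt (F count now 2)
Step 8: +1 fires, +2 burnt (F count now 1)
Step 9: +0 fires, +1 burnt (F count now 0)
Fire out after step 9
Initially T: 21, now '.': 27
Total burnt (originally-T cells now '.'): 18

Answer: 18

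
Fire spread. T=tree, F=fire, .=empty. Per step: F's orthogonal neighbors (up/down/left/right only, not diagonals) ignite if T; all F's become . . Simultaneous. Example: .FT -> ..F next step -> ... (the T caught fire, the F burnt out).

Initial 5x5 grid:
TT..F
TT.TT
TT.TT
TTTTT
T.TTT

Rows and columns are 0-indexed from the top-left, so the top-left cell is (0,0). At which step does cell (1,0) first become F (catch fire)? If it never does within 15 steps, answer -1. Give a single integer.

Step 1: cell (1,0)='T' (+1 fires, +1 burnt)
Step 2: cell (1,0)='T' (+2 fires, +1 burnt)
Step 3: cell (1,0)='T' (+2 fires, +2 burnt)
Step 4: cell (1,0)='T' (+2 fires, +2 burnt)
Step 5: cell (1,0)='T' (+2 fires, +2 burnt)
Step 6: cell (1,0)='T' (+2 fires, +2 burnt)
Step 7: cell (1,0)='T' (+2 fires, +2 burnt)
Step 8: cell (1,0)='T' (+3 fires, +2 burnt)
Step 9: cell (1,0)='F' (+2 fires, +3 burnt)
  -> target ignites at step 9
Step 10: cell (1,0)='.' (+1 fires, +2 burnt)
Step 11: cell (1,0)='.' (+0 fires, +1 burnt)
  fire out at step 11

9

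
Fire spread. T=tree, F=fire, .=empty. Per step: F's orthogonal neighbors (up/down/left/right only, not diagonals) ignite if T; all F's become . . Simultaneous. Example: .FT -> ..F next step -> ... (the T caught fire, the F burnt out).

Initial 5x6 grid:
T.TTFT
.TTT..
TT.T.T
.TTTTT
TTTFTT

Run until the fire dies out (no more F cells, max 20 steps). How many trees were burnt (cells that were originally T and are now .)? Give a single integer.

Answer: 20

Derivation:
Step 1: +5 fires, +2 burnt (F count now 5)
Step 2: +7 fires, +5 burnt (F count now 7)
Step 3: +4 fires, +7 burnt (F count now 4)
Step 4: +3 fires, +4 burnt (F count now 3)
Step 5: +1 fires, +3 burnt (F count now 1)
Step 6: +0 fires, +1 burnt (F count now 0)
Fire out after step 6
Initially T: 21, now '.': 29
Total burnt (originally-T cells now '.'): 20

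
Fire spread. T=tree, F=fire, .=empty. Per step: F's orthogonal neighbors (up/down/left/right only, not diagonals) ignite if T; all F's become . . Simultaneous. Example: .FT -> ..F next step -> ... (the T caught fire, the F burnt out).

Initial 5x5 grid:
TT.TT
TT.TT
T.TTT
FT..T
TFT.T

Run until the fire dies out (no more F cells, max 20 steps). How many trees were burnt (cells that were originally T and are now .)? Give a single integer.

Answer: 8

Derivation:
Step 1: +4 fires, +2 burnt (F count now 4)
Step 2: +1 fires, +4 burnt (F count now 1)
Step 3: +2 fires, +1 burnt (F count now 2)
Step 4: +1 fires, +2 burnt (F count now 1)
Step 5: +0 fires, +1 burnt (F count now 0)
Fire out after step 5
Initially T: 17, now '.': 16
Total burnt (originally-T cells now '.'): 8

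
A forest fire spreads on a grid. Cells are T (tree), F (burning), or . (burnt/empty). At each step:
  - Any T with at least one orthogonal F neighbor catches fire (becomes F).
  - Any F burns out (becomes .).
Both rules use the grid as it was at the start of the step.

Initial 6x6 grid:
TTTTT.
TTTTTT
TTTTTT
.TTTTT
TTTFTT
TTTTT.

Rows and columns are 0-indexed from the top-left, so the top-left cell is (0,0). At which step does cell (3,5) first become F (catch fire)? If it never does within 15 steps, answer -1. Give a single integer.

Step 1: cell (3,5)='T' (+4 fires, +1 burnt)
Step 2: cell (3,5)='T' (+7 fires, +4 burnt)
Step 3: cell (3,5)='F' (+7 fires, +7 burnt)
  -> target ignites at step 3
Step 4: cell (3,5)='.' (+6 fires, +7 burnt)
Step 5: cell (3,5)='.' (+5 fires, +6 burnt)
Step 6: cell (3,5)='.' (+2 fires, +5 burnt)
Step 7: cell (3,5)='.' (+1 fires, +2 burnt)
Step 8: cell (3,5)='.' (+0 fires, +1 burnt)
  fire out at step 8

3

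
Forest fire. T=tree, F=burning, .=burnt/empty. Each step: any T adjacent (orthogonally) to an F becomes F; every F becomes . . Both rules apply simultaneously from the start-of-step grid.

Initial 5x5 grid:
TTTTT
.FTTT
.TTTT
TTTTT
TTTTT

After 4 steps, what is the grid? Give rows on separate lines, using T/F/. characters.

Step 1: 3 trees catch fire, 1 burn out
  TFTTT
  ..FTT
  .FTTT
  TTTTT
  TTTTT
Step 2: 5 trees catch fire, 3 burn out
  F.FTT
  ...FT
  ..FTT
  TFTTT
  TTTTT
Step 3: 6 trees catch fire, 5 burn out
  ...FT
  ....F
  ...FT
  F.FTT
  TFTTT
Step 4: 5 trees catch fire, 6 burn out
  ....F
  .....
  ....F
  ...FT
  F.FTT

....F
.....
....F
...FT
F.FTT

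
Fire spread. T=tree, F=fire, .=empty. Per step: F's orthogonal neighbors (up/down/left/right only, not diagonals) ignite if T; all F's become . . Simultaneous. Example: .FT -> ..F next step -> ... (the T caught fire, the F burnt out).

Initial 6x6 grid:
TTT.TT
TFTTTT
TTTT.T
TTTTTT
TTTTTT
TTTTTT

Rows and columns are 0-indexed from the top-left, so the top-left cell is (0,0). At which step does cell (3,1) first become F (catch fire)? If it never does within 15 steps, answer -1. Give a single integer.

Step 1: cell (3,1)='T' (+4 fires, +1 burnt)
Step 2: cell (3,1)='F' (+6 fires, +4 burnt)
  -> target ignites at step 2
Step 3: cell (3,1)='.' (+5 fires, +6 burnt)
Step 4: cell (3,1)='.' (+6 fires, +5 burnt)
Step 5: cell (3,1)='.' (+6 fires, +6 burnt)
Step 6: cell (3,1)='.' (+3 fires, +6 burnt)
Step 7: cell (3,1)='.' (+2 fires, +3 burnt)
Step 8: cell (3,1)='.' (+1 fires, +2 burnt)
Step 9: cell (3,1)='.' (+0 fires, +1 burnt)
  fire out at step 9

2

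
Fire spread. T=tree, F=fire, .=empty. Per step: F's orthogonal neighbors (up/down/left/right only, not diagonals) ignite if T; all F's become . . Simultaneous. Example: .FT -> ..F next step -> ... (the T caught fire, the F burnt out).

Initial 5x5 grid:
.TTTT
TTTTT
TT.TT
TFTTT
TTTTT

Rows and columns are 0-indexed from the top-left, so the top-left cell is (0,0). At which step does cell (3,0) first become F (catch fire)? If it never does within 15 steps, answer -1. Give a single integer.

Step 1: cell (3,0)='F' (+4 fires, +1 burnt)
  -> target ignites at step 1
Step 2: cell (3,0)='.' (+5 fires, +4 burnt)
Step 3: cell (3,0)='.' (+6 fires, +5 burnt)
Step 4: cell (3,0)='.' (+4 fires, +6 burnt)
Step 5: cell (3,0)='.' (+2 fires, +4 burnt)
Step 6: cell (3,0)='.' (+1 fires, +2 burnt)
Step 7: cell (3,0)='.' (+0 fires, +1 burnt)
  fire out at step 7

1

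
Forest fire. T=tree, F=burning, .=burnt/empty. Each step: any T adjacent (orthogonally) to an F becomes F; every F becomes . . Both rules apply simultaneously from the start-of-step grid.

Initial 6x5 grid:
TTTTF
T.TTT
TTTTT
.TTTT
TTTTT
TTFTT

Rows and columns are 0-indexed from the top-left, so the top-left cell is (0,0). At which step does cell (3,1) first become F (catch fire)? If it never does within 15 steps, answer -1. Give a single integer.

Step 1: cell (3,1)='T' (+5 fires, +2 burnt)
Step 2: cell (3,1)='T' (+8 fires, +5 burnt)
Step 3: cell (3,1)='F' (+9 fires, +8 burnt)
  -> target ignites at step 3
Step 4: cell (3,1)='.' (+2 fires, +9 burnt)
Step 5: cell (3,1)='.' (+2 fires, +2 burnt)
Step 6: cell (3,1)='.' (+0 fires, +2 burnt)
  fire out at step 6

3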